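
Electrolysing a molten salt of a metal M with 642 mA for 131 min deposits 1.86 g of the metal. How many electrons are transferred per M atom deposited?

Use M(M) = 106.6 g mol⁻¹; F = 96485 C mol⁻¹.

Q = I·t = 0.6420 A × 7860.0 s = 5046 C, so n(e⁻) = 5046/96485 = 0.05230 mol.
n(M) deposited = 1.86 / 106.6 = 0.01745 mol.
Electrons per atom = n(e⁻)/n(M) = 0.05230 / 0.01745 = 3.00 ≈ 3, so the ion is M³⁺.

3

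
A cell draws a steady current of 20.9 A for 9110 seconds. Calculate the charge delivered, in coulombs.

Q = I·t = 20.90 A × 9110.0 s = 1.90 × 10⁵ C.

1.90 × 10⁵ C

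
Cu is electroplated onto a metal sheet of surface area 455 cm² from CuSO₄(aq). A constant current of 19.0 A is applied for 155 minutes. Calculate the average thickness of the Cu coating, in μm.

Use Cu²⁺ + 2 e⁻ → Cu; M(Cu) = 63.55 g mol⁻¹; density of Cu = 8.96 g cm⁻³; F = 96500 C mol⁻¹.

143 μm

Q = I·t = 19.00 × 9300.0 = 176700 C; n(e⁻) = 1.831 mol.
n(Cu) = n(e⁻)/2 = 0.9155 mol, so m = 0.9155 × 63.55 = 58.18 g.
Volume = m/ρ = 58.18 / 8.96 = 6.494 cm³.
Thickness = V/A = 6.494 / 455 = 0.0143 cm = 143 μm.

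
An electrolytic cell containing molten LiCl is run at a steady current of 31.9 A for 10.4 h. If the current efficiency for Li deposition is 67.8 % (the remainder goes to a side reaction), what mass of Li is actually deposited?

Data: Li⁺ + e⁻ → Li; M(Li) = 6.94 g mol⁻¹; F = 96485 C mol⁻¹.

58.2 g

Q = I·t = 31.90 × 37440 = 1194000 C.
n(e⁻) = 1194000/96485 = 12.38 mol; theoretically n(Li) = 12.38/1 = 12.38 mol, m_theo = 85.91 g.
At 67.8 % efficiency, m_actual = 0.678 × 85.91 = 58.2 g.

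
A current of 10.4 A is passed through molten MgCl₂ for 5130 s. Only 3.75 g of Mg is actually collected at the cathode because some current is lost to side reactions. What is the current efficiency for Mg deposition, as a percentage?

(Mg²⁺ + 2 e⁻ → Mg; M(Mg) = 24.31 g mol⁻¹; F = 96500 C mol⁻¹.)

55.8 %

Q = I·t = 10.40 × 5130.0 = 53350 C; n(e⁻) = 53350/96500 = 0.5529 mol.
Theoretical n(Mg) = n(e⁻)/2 = 0.2764 mol, i.e. m_theo = 0.2764 × 24.31 = 6.720 g.
Efficiency = m_actual / m_theo = 3.75 / 6.720 = 55.8 %.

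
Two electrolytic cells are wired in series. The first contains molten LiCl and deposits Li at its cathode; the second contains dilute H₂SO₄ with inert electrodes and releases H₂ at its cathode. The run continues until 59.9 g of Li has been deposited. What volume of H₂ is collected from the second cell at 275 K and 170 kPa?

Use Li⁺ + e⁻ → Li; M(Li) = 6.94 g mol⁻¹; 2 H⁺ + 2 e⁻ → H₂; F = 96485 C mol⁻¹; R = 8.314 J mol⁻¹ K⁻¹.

n(Li) = 59.9 / 6.94 = 8.631 mol, so n(e⁻) = 1 × 8.631 = 8.631 mol.
The cells are in series, so the same 8.631 mol of electrons passes through the second cell.
2 H⁺ + 2 e⁻ → H₂ — 2 mol e⁻ per mol H₂, so n(H₂) = 8.631/2 = 4.316 mol.
V = nRT/P = (4.316 × 8.314 × 275) / (170 × 10³) = 0.0580 m³ = 58.0 L.

58.0 L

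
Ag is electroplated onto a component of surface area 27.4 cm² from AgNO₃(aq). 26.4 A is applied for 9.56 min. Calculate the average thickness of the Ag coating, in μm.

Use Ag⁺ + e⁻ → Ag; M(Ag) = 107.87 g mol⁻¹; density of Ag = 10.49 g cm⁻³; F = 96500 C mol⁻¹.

Q = I·t = 26.40 × 573.60 = 15140 C; n(e⁻) = 0.1569 mol.
n(Ag) = n(e⁻)/1 = 0.1569 mol, so m = 0.1569 × 107.87 = 16.93 g.
Volume = m/ρ = 16.93 / 10.49 = 1.614 cm³.
Thickness = V/A = 1.614 / 27.4 = 0.0589 cm = 589 μm.

589 μm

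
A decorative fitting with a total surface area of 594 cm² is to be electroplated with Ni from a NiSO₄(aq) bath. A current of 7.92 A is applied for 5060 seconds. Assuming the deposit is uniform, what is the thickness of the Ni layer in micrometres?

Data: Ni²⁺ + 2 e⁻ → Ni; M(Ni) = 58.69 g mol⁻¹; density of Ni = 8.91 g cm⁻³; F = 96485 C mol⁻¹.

23.0 μm

Q = I·t = 7.920 × 5060.0 = 40080 C; n(e⁻) = 0.4154 mol.
n(Ni) = n(e⁻)/2 = 0.2077 mol, so m = 0.2077 × 58.69 = 12.19 g.
Volume = m/ρ = 12.19 / 8.91 = 1.368 cm³.
Thickness = V/A = 1.368 / 594 = 0.00230 cm = 23.0 μm.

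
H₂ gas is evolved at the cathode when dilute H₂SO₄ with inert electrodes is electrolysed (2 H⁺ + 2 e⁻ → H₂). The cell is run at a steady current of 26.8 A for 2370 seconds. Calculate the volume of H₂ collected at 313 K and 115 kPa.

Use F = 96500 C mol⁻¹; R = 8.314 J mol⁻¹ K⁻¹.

Q = I·t = 26.80 A × 2370.0 s = 63520 C.
n(e⁻) = Q/F = 63520 / 96500 = 0.6582 mol.
2 electrons are transferred per H₂ molecule, so n(H₂) = 0.6582 / 2 = 0.3291 mol.
V = nRT/P = (0.3291 × 8.314 × 313) / (115 × 10³ Pa) = 0.00745 m³ = 7.45 L.

7.45 L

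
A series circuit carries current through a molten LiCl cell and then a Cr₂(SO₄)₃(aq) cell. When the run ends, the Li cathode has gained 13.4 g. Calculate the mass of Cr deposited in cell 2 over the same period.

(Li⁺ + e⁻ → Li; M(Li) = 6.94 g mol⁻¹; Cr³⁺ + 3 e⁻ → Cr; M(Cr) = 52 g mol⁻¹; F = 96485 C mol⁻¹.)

33.5 g

n(Li) = 13.4 / 6.94 = 1.931 mol.
Since Li⁺ + e⁻ → Li, n(e⁻) passed = 1 × 1.931 = 1.931 mol.
Cells in series carry the same charge, so the same 1.931 mol of electrons passes through cell 2.
Cr³⁺ + 3 e⁻ → Cr, so n(Cr) = 1.931 / 3 = 0.6436 mol.
m(Cr) = 0.6436 × 52 = 33.5 g.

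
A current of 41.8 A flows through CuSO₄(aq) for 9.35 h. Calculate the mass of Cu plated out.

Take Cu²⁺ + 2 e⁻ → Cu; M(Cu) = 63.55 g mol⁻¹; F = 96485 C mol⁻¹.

463 g

Q = I·t = 41.80 A × 33660 s = 1407000 C.
n(e⁻) = Q/F = 1407000 / 96485 = 14.58 mol.
Cu²⁺ + 2 e⁻ → Cu, so n(Cu) = n(e⁻)/2 = 7.291 mol.
m = n·M = 7.291 × 63.55 = 463 g.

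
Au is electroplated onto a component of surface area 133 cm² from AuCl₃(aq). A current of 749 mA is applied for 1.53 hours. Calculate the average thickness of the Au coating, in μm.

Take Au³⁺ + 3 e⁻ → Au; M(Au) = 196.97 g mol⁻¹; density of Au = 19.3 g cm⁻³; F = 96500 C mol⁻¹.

10.9 μm

Q = I·t = 0.7490 × 5508.0 = 4125 C; n(e⁻) = 0.04275 mol.
n(Au) = n(e⁻)/3 = 0.01425 mol, so m = 0.01425 × 196.97 = 2.807 g.
Volume = m/ρ = 2.807 / 19.3 = 0.1454 cm³.
Thickness = V/A = 0.1454 / 133 = 0.00109 cm = 10.9 μm.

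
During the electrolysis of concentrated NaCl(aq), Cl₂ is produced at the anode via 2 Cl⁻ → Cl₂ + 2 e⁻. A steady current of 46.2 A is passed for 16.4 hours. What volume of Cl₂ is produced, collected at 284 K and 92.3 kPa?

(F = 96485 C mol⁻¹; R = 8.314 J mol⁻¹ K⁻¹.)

362 L

Q = I·t = 46.20 A × 59040 s = 2728000 C.
n(e⁻) = Q/F = 2728000 / 96485 = 28.27 mol.
2 electrons are transferred per Cl₂ molecule, so n(Cl₂) = 28.27 / 2 = 14.14 mol.
V = nRT/P = (14.14 × 8.314 × 284) / (92.3 × 10³ Pa) = 0.362 m³ = 362 L.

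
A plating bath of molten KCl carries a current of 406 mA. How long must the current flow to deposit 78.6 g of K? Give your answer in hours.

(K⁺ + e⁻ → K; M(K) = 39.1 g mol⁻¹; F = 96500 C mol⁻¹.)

133 h

n(K) = m/M = 78.6 / 39.1 = 2.010 mol.
Each K atom requires 1 electron, so n(e⁻) = 1 × 2.010 = 2.010 mol.
Q = n(e⁻)·F = 2.010 × 96500 = 194000 C.
t = Q/I = 194000 / 0.4060 A = 477800 s = 133 h.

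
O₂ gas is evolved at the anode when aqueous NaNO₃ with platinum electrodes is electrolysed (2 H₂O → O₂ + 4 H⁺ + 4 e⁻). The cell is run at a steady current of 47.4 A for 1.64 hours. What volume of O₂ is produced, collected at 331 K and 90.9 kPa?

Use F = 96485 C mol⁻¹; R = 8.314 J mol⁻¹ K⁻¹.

Q = I·t = 47.40 A × 5904.0 s = 279800 C.
n(e⁻) = Q/F = 279800 / 96485 = 2.900 mol.
4 electrons are transferred per O₂ molecule, so n(O₂) = 2.900 / 4 = 0.7251 mol.
V = nRT/P = (0.7251 × 8.314 × 331) / (90.9 × 10³ Pa) = 0.0220 m³ = 22.0 L.

22.0 L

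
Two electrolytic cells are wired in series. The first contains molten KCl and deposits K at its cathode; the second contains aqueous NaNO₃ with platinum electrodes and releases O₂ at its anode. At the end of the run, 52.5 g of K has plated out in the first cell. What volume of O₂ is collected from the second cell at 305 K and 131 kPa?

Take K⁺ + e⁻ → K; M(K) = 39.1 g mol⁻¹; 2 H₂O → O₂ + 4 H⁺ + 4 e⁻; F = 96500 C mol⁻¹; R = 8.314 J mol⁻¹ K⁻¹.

n(K) = 52.5 / 39.1 = 1.343 mol, so n(e⁻) = 1 × 1.343 = 1.343 mol.
The cells are in series, so the same 1.343 mol of electrons passes through the second cell.
2 H₂O → O₂ + 4 H⁺ + 4 e⁻ — 4 mol e⁻ per mol O₂, so n(O₂) = 1.343/4 = 0.3357 mol.
V = nRT/P = (0.3357 × 8.314 × 305) / (131 × 10³) = 0.00650 m³ = 6.50 L.

6.50 L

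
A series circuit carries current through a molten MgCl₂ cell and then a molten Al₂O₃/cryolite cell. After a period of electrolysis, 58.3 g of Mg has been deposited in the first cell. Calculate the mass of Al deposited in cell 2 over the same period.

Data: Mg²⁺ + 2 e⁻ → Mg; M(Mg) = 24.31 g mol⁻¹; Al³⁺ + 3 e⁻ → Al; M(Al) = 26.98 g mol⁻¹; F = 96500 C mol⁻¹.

n(Mg) = 58.3 / 24.31 = 2.398 mol.
Since Mg²⁺ + 2 e⁻ → Mg, n(e⁻) passed = 2 × 2.398 = 4.796 mol.
Cells in series carry the same charge, so the same 4.796 mol of electrons passes through cell 2.
Al³⁺ + 3 e⁻ → Al, so n(Al) = 4.796 / 3 = 1.599 mol.
m(Al) = 1.599 × 26.98 = 43.1 g.

43.1 g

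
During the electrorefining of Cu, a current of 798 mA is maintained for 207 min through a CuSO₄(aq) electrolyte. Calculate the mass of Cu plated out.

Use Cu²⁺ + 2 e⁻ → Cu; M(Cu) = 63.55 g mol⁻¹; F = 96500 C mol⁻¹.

3.26 g

Q = I·t = 0.7980 A × 12420 s = 9911 C.
n(e⁻) = Q/F = 9911 / 96500 = 0.1027 mol.
Cu²⁺ + 2 e⁻ → Cu, so n(Cu) = n(e⁻)/2 = 0.05135 mol.
m = n·M = 0.05135 × 63.55 = 3.26 g.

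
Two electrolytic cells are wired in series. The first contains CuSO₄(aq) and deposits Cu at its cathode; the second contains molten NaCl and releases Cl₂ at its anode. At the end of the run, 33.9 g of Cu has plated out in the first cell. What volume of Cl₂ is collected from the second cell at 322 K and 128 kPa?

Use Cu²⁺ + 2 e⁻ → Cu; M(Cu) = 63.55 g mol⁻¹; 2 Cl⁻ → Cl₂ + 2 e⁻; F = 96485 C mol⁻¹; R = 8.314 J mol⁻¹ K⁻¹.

n(Cu) = 33.9 / 63.55 = 0.5334 mol, so n(e⁻) = 2 × 0.5334 = 1.067 mol.
The cells are in series, so the same 1.067 mol of electrons passes through the second cell.
2 Cl⁻ → Cl₂ + 2 e⁻ — 2 mol e⁻ per mol Cl₂, so n(Cl₂) = 1.067/2 = 0.5334 mol.
V = nRT/P = (0.5334 × 8.314 × 322) / (128 × 10³) = 0.0112 m³ = 11.2 L.

11.2 L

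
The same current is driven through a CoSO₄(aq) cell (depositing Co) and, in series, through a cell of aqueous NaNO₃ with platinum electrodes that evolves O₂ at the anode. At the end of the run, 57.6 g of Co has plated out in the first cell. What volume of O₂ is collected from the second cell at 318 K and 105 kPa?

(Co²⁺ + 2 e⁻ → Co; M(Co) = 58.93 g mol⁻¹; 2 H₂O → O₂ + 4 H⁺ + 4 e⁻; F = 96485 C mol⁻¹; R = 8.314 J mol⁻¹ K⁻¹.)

12.3 L

n(Co) = 57.6 / 58.93 = 0.9774 mol, so n(e⁻) = 2 × 0.9774 = 1.955 mol.
The cells are in series, so the same 1.955 mol of electrons passes through the second cell.
2 H₂O → O₂ + 4 H⁺ + 4 e⁻ — 4 mol e⁻ per mol O₂, so n(O₂) = 1.955/4 = 0.4887 mol.
V = nRT/P = (0.4887 × 8.314 × 318) / (105 × 10³) = 0.0123 m³ = 12.3 L.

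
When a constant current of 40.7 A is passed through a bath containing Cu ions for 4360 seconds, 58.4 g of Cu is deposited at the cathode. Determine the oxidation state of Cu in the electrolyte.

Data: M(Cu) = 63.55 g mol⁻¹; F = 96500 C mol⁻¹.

Q = I·t = 40.70 A × 4360.0 s = 177500 C, so n(e⁻) = 177500/96500 = 1.839 mol.
n(Cu) deposited = 58.4 / 63.55 = 0.9190 mol.
Electrons per atom = n(e⁻)/n(Cu) = 1.839 / 0.9190 = 2.00 ≈ 2, so the ion is Cu²⁺.

+2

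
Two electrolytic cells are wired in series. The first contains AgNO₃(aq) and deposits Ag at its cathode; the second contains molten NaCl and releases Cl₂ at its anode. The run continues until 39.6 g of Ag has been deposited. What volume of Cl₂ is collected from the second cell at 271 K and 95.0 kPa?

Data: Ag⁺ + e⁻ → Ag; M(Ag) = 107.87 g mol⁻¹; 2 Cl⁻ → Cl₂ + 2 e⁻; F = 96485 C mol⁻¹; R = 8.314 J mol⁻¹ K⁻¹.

4.35 L

n(Ag) = 39.6 / 107.87 = 0.3671 mol, so n(e⁻) = 1 × 0.3671 = 0.3671 mol.
The cells are in series, so the same 0.3671 mol of electrons passes through the second cell.
2 Cl⁻ → Cl₂ + 2 e⁻ — 2 mol e⁻ per mol Cl₂, so n(Cl₂) = 0.3671/2 = 0.1836 mol.
V = nRT/P = (0.1836 × 8.314 × 271) / (95.0 × 10³) = 0.00435 m³ = 4.35 L.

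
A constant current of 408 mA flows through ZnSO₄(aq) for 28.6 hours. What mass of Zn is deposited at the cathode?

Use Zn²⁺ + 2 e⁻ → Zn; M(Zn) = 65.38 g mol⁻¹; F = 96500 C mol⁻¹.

14.2 g

Q = I·t = 0.4080 A × 102960 s = 42010 C.
n(e⁻) = Q/F = 42010 / 96500 = 0.4353 mol.
Zn²⁺ + 2 e⁻ → Zn, so n(Zn) = n(e⁻)/2 = 0.2177 mol.
m = n·M = 0.2177 × 65.38 = 14.2 g.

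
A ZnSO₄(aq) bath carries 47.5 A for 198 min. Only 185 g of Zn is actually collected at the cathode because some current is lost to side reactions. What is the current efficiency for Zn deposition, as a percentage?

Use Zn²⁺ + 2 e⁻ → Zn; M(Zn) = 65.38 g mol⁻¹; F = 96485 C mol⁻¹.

96.8 %

Q = I·t = 47.50 × 11880 = 564300 C; n(e⁻) = 564300/96485 = 5.849 mol.
Theoretical n(Zn) = n(e⁻)/2 = 2.924 mol, i.e. m_theo = 2.924 × 65.38 = 191.2 g.
Efficiency = m_actual / m_theo = 185 / 191.2 = 96.8 %.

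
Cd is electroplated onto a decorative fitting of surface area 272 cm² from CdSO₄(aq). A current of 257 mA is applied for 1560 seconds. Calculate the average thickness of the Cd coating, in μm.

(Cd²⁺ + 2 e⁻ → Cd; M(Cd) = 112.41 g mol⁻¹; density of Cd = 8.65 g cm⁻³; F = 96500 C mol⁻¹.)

0.992 μm

Q = I·t = 0.2570 × 1560.0 = 400.9 C; n(e⁻) = 0.004155 mol.
n(Cd) = n(e⁻)/2 = 0.002077 mol, so m = 0.002077 × 112.41 = 0.2335 g.
Volume = m/ρ = 0.2335 / 8.65 = 0.02700 cm³.
Thickness = V/A = 0.02700 / 272 = 9.92 × 10⁻⁵ cm = 0.992 μm.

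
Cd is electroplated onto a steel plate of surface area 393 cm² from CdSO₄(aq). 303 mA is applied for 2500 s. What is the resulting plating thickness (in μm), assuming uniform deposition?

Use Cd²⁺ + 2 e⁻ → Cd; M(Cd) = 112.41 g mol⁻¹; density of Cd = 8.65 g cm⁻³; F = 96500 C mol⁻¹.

Q = I·t = 0.3030 × 2500.0 = 757.5 C; n(e⁻) = 0.007850 mol.
n(Cd) = n(e⁻)/2 = 0.003925 mol, so m = 0.003925 × 112.41 = 0.4412 g.
Volume = m/ρ = 0.4412 / 8.65 = 0.05101 cm³.
Thickness = V/A = 0.05101 / 393 = 1.30 × 10⁻⁴ cm = 1.30 μm.

1.30 μm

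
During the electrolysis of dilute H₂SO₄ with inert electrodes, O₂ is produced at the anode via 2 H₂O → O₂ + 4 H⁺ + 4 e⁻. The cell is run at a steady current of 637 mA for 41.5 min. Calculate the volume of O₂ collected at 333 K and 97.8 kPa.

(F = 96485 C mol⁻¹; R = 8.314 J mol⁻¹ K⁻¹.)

Q = I·t = 0.6370 A × 2490.0 s = 1586 C.
n(e⁻) = Q/F = 1586 / 96485 = 0.01644 mol.
4 electrons are transferred per O₂ molecule, so n(O₂) = 0.01644 / 4 = 0.004110 mol.
V = nRT/P = (0.004110 × 8.314 × 333) / (97.8 × 10³ Pa) = 1.16 × 10⁻⁴ m³ = 0.116 L.

0.116 L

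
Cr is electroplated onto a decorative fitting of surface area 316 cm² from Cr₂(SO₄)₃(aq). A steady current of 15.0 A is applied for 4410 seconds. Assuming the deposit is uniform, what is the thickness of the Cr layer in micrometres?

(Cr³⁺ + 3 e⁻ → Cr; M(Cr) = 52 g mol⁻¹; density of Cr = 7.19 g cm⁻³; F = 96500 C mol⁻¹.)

Q = I·t = 15.00 × 4410.0 = 66150 C; n(e⁻) = 0.6855 mol.
n(Cr) = n(e⁻)/3 = 0.2285 mol, so m = 0.2285 × 52 = 11.88 g.
Volume = m/ρ = 11.88 / 7.19 = 1.653 cm³.
Thickness = V/A = 1.653 / 316 = 0.00523 cm = 52.3 μm.

52.3 μm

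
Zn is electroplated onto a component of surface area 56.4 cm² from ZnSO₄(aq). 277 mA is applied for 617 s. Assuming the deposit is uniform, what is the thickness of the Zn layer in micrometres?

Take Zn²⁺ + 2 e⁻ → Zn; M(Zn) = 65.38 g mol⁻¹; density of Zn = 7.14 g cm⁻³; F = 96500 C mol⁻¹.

1.44 μm

Q = I·t = 0.2770 × 617.00 = 170.9 C; n(e⁻) = 0.001771 mol.
n(Zn) = n(e⁻)/2 = 0.0008855 mol, so m = 0.0008855 × 65.38 = 0.05790 g.
Volume = m/ρ = 0.05790 / 7.14 = 0.008109 cm³.
Thickness = V/A = 0.008109 / 56.4 = 1.44 × 10⁻⁴ cm = 1.44 μm.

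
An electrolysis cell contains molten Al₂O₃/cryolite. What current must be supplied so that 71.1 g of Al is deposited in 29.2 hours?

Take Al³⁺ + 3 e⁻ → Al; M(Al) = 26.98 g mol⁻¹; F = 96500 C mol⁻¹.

7.26 A

n(Al) = 71.1 / 26.98 = 2.635 mol.
n(e⁻) = 3 × 2.635 = 7.906 mol.
Q = n(e⁻)·F = 7.906 × 96500 = 762900 C.
I = Q/t = 762900 / 105120 s = 7.26 A.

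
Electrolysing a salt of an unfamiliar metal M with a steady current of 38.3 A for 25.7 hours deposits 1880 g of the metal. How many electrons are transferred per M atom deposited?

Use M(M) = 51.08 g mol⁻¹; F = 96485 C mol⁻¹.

1

Q = I·t = 38.30 A × 92520 s = 3544000 C, so n(e⁻) = 3544000/96485 = 36.73 mol.
n(M) deposited = 1880 / 51.08 = 36.81 mol.
Electrons per atom = n(e⁻)/n(M) = 36.73 / 36.81 = 0.998 ≈ 1, so the ion is M⁺.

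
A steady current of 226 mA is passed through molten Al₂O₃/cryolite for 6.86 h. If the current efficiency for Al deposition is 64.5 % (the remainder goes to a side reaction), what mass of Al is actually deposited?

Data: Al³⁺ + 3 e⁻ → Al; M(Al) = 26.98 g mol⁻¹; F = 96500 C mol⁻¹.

0.335 g

Q = I·t = 0.2260 × 24696 = 5581 C.
n(e⁻) = 5581/96500 = 0.05784 mol; theoretically n(Al) = 0.05784/3 = 0.01928 mol, m_theo = 0.5201 g.
At 64.5 % efficiency, m_actual = 0.645 × 0.5201 = 0.335 g.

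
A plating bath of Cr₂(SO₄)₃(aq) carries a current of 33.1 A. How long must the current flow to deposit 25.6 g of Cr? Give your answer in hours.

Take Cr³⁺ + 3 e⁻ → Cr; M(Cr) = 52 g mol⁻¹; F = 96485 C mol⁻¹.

1.20 h

n(Cr) = m/M = 25.6 / 52 = 0.4923 mol.
Each Cr atom requires 3 electrons, so n(e⁻) = 3 × 0.4923 = 1.477 mol.
Q = n(e⁻)·F = 1.477 × 96485 = 142500 C.
t = Q/I = 142500 / 33.10 A = 4305 s = 1.20 h.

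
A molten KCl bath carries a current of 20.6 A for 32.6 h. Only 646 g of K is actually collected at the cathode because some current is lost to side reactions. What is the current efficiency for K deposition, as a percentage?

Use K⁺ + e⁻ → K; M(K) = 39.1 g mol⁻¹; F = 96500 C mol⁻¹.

65.9 %

Q = I·t = 20.60 × 117360 = 2418000 C; n(e⁻) = 2418000/96500 = 25.05 mol.
Theoretical n(K) = n(e⁻)/1 = 25.05 mol, i.e. m_theo = 25.05 × 39.1 = 979.6 g.
Efficiency = m_actual / m_theo = 646 / 979.6 = 65.9 %.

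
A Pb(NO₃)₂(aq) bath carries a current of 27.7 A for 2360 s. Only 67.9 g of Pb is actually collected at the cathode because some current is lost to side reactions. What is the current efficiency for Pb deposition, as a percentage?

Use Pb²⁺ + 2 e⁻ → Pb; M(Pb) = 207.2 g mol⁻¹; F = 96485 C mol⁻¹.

96.7 %

Q = I·t = 27.70 × 2360.0 = 65370 C; n(e⁻) = 65370/96485 = 0.6775 mol.
Theoretical n(Pb) = n(e⁻)/2 = 0.3388 mol, i.e. m_theo = 0.3388 × 207.2 = 70.19 g.
Efficiency = m_actual / m_theo = 67.9 / 70.19 = 96.7 %.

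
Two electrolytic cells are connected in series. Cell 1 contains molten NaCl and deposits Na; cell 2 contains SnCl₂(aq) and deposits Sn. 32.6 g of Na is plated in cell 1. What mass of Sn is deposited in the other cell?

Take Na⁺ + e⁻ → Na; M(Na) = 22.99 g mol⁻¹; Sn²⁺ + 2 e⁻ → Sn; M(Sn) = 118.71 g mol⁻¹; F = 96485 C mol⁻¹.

84.2 g

n(Na) = 32.6 / 22.99 = 1.418 mol.
Since Na⁺ + e⁻ → Na, n(e⁻) passed = 1 × 1.418 = 1.418 mol.
Cells in series carry the same charge, so the same 1.418 mol of electrons passes through cell 2.
Sn²⁺ + 2 e⁻ → Sn, so n(Sn) = 1.418 / 2 = 0.7090 mol.
m(Sn) = 0.7090 × 118.71 = 84.2 g.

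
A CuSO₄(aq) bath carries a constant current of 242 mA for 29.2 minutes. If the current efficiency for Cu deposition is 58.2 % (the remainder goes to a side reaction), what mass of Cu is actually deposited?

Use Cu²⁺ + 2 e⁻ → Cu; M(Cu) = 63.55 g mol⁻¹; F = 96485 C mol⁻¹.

0.0813 g

Q = I·t = 0.2420 × 1752.0 = 424.0 C.
n(e⁻) = 424.0/96485 = 0.004394 mol; theoretically n(Cu) = 0.004394/2 = 0.002197 mol, m_theo = 0.1396 g.
At 58.2 % efficiency, m_actual = 0.582 × 0.1396 = 0.0813 g.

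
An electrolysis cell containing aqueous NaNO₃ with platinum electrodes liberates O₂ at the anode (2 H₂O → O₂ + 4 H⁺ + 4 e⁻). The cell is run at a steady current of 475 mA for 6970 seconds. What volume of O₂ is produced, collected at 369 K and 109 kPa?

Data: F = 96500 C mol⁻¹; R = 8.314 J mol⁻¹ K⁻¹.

0.241 L

Q = I·t = 0.4750 A × 6970.0 s = 3311 C.
n(e⁻) = Q/F = 3311 / 96500 = 0.03431 mol.
4 electrons are transferred per O₂ molecule, so n(O₂) = 0.03431 / 4 = 0.008577 mol.
V = nRT/P = (0.008577 × 8.314 × 369) / (109 × 10³ Pa) = 2.41 × 10⁻⁴ m³ = 0.241 L.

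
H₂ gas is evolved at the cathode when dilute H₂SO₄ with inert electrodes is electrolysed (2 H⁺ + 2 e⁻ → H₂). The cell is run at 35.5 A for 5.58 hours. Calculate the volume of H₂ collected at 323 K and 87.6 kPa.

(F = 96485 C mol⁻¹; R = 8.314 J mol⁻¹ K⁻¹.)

Q = I·t = 35.50 A × 20088 s = 713100 C.
n(e⁻) = Q/F = 713100 / 96485 = 7.391 mol.
2 electrons are transferred per H₂ molecule, so n(H₂) = 7.391 / 2 = 3.696 mol.
V = nRT/P = (3.696 × 8.314 × 323) / (87.6 × 10³ Pa) = 0.113 m³ = 113 L.

113 L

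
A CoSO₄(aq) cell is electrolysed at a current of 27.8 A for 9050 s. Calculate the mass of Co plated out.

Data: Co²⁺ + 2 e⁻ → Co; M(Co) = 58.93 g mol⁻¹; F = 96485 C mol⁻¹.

Q = I·t = 27.80 A × 9050.0 s = 251600 C.
n(e⁻) = Q/F = 251600 / 96485 = 2.608 mol.
Co²⁺ + 2 e⁻ → Co, so n(Co) = n(e⁻)/2 = 1.304 mol.
m = n·M = 1.304 × 58.93 = 76.8 g.

76.8 g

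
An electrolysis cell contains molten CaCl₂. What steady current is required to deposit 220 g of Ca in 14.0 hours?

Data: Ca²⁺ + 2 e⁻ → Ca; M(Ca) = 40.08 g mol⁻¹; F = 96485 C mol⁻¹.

21.0 A

n(Ca) = 220 / 40.08 = 5.489 mol.
n(e⁻) = 2 × 5.489 = 10.98 mol.
Q = n(e⁻)·F = 10.98 × 96485 = 1059000 C.
I = Q/t = 1059000 / 50400 s = 21.0 A.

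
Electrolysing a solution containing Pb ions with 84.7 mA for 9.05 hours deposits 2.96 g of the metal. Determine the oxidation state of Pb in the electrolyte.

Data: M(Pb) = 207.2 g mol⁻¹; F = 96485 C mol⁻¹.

+2

Q = I·t = 0.08470 A × 32580 s = 2760 C, so n(e⁻) = 2760/96485 = 0.02860 mol.
n(Pb) deposited = 2.96 / 207.2 = 0.01429 mol.
Electrons per atom = n(e⁻)/n(Pb) = 0.02860 / 0.01429 = 2.00 ≈ 2, so the ion is Pb²⁺.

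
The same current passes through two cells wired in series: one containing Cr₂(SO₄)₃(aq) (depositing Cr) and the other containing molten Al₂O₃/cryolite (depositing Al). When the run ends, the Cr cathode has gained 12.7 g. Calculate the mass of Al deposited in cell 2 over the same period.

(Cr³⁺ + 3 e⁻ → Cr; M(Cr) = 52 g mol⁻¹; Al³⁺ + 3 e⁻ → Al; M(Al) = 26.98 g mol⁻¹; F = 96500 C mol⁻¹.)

n(Cr) = 12.7 / 52 = 0.2442 mol.
Since Cr³⁺ + 3 e⁻ → Cr, n(e⁻) passed = 3 × 0.2442 = 0.7327 mol.
Cells in series carry the same charge, so the same 0.7327 mol of electrons passes through cell 2.
Al³⁺ + 3 e⁻ → Al, so n(Al) = 0.7327 / 3 = 0.2442 mol.
m(Al) = 0.2442 × 26.98 = 6.59 g.

6.59 g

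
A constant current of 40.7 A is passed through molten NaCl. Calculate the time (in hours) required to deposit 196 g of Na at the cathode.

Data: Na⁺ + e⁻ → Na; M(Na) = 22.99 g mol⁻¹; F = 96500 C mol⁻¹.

n(Na) = m/M = 196 / 22.99 = 8.525 mol.
Each Na atom requires 1 electron, so n(e⁻) = 1 × 8.525 = 8.525 mol.
Q = n(e⁻)·F = 8.525 × 96500 = 822700 C.
t = Q/I = 822700 / 40.70 A = 20210 s = 5.61 h.

5.61 h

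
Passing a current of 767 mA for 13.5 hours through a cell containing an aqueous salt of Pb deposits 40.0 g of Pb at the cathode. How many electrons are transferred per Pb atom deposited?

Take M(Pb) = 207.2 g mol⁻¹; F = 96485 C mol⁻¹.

2

Q = I·t = 0.7670 A × 48600 s = 37280 C, so n(e⁻) = 37280/96485 = 0.3863 mol.
n(Pb) deposited = 40.0 / 207.2 = 0.1931 mol.
Electrons per atom = n(e⁻)/n(Pb) = 0.3863 / 0.1931 = 2.00 ≈ 2, so the ion is Pb²⁺.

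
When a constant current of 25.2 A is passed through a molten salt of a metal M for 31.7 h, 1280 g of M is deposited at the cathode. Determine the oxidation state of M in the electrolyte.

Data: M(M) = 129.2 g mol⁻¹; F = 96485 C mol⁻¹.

Q = I·t = 25.20 A × 114120 s = 2876000 C, so n(e⁻) = 2876000/96485 = 29.81 mol.
n(M) deposited = 1280 / 129.2 = 9.907 mol.
Electrons per atom = n(e⁻)/n(M) = 29.81 / 9.907 = 3.01 ≈ 3, so the ion is M³⁺.

+3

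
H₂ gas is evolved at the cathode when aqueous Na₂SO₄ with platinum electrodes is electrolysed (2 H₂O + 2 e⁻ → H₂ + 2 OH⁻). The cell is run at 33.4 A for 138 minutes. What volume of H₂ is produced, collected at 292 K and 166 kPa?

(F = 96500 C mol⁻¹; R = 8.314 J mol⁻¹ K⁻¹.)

21.0 L

Q = I·t = 33.40 A × 8280.0 s = 276600 C.
n(e⁻) = Q/F = 276600 / 96500 = 2.866 mol.
2 electrons are transferred per H₂ molecule, so n(H₂) = 2.866 / 2 = 1.433 mol.
V = nRT/P = (1.433 × 8.314 × 292) / (166 × 10³ Pa) = 0.0210 m³ = 21.0 L.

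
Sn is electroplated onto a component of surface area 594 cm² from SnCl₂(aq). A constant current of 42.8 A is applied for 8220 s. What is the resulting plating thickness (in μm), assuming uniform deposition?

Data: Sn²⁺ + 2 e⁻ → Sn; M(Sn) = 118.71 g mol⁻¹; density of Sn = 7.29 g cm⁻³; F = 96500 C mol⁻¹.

500 μm

Q = I·t = 42.80 × 8220.0 = 351800 C; n(e⁻) = 3.646 mol.
n(Sn) = n(e⁻)/2 = 1.823 mol, so m = 1.823 × 118.71 = 216.4 g.
Volume = m/ρ = 216.4 / 7.29 = 29.68 cm³.
Thickness = V/A = 29.68 / 594 = 0.0500 cm = 500 μm.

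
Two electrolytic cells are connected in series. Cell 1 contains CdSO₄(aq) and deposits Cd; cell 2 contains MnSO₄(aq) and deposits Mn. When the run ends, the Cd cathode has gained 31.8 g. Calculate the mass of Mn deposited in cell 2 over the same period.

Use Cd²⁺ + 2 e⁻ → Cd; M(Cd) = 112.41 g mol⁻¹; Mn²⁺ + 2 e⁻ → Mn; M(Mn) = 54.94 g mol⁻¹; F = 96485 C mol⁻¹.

15.5 g

n(Cd) = 31.8 / 112.41 = 0.2829 mol.
Since Cd²⁺ + 2 e⁻ → Cd, n(e⁻) passed = 2 × 0.2829 = 0.5658 mol.
Cells in series carry the same charge, so the same 0.5658 mol of electrons passes through cell 2.
Mn²⁺ + 2 e⁻ → Mn, so n(Mn) = 0.5658 / 2 = 0.2829 mol.
m(Mn) = 0.2829 × 54.94 = 15.5 g.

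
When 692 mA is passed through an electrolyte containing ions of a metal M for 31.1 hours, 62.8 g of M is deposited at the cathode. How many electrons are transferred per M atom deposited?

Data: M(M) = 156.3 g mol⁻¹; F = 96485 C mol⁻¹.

2

Q = I·t = 0.6920 A × 111960 s = 77480 C, so n(e⁻) = 77480/96485 = 0.8030 mol.
n(M) deposited = 62.8 / 156.3 = 0.4018 mol.
Electrons per atom = n(e⁻)/n(M) = 0.8030 / 0.4018 = 2.00 ≈ 2, so the ion is M²⁺.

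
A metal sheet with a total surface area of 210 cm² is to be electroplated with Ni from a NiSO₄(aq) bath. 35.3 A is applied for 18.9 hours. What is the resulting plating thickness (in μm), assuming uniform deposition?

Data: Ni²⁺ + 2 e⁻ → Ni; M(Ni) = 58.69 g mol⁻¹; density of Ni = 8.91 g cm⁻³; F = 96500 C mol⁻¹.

Q = I·t = 35.30 × 68040 = 2402000 C; n(e⁻) = 24.89 mol.
n(Ni) = n(e⁻)/2 = 12.44 mol, so m = 12.44 × 58.69 = 730.4 g.
Volume = m/ρ = 730.4 / 8.91 = 81.97 cm³.
Thickness = V/A = 81.97 / 210 = 0.390 cm = 3900 μm.

3900 μm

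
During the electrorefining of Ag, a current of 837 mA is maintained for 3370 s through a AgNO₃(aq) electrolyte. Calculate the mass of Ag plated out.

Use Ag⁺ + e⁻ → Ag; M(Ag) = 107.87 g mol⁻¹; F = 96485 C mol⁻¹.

Q = I·t = 0.8370 A × 3370.0 s = 2821 C.
n(e⁻) = Q/F = 2821 / 96485 = 0.02923 mol.
Ag⁺ + e⁻ → Ag, so n(Ag) = n(e⁻)/1 = 0.02923 mol.
m = n·M = 0.02923 × 107.87 = 3.15 g.

3.15 g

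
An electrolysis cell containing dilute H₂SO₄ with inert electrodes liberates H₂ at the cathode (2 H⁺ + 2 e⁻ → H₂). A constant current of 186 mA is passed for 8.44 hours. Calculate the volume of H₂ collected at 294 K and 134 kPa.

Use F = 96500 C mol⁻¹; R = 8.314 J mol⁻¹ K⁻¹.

Q = I·t = 0.1860 A × 30384 s = 5651 C.
n(e⁻) = Q/F = 5651 / 96500 = 0.05856 mol.
2 electrons are transferred per H₂ molecule, so n(H₂) = 0.05856 / 2 = 0.02928 mol.
V = nRT/P = (0.02928 × 8.314 × 294) / (134 × 10³ Pa) = 5.34 × 10⁻⁴ m³ = 0.534 L.

0.534 L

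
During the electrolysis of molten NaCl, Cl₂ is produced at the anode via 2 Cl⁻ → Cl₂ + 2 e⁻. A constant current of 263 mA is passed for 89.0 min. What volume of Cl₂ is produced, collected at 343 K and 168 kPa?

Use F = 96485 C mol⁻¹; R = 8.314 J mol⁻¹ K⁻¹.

0.124 L

Q = I·t = 0.2630 A × 5340.0 s = 1404 C.
n(e⁻) = Q/F = 1404 / 96485 = 0.01456 mol.
2 electrons are transferred per Cl₂ molecule, so n(Cl₂) = 0.01456 / 2 = 0.007278 mol.
V = nRT/P = (0.007278 × 8.314 × 343) / (168 × 10³ Pa) = 1.24 × 10⁻⁴ m³ = 0.124 L.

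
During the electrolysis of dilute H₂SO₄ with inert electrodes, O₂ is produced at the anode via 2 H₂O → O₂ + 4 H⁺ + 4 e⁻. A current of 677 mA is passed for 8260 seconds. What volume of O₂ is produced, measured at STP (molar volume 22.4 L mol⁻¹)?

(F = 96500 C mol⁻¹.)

0.325 L

Q = I·t = 0.6770 A × 8260.0 s = 5592 C.
n(e⁻) = Q/F = 5592 / 96500 = 0.05795 mol.
4 electrons are transferred per O₂ molecule, so n(O₂) = 0.05795 / 4 = 0.01449 mol.
V = n × V_m = 0.01449 × 22.4 = 0.325 L.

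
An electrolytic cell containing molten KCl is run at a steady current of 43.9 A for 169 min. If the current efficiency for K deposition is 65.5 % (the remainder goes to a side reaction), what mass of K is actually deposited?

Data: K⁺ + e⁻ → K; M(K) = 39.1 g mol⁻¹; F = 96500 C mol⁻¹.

118 g

Q = I·t = 43.90 × 10140 = 445100 C.
n(e⁻) = 445100/96500 = 4.613 mol; theoretically n(K) = 4.613/1 = 4.613 mol, m_theo = 180.4 g.
At 65.5 % efficiency, m_actual = 0.655 × 180.4 = 118 g.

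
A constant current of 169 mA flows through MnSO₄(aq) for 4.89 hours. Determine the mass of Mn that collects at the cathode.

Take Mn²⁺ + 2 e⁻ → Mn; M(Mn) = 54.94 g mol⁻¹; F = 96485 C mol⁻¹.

0.847 g

Q = I·t = 0.1690 A × 17604 s = 2975 C.
n(e⁻) = Q/F = 2975 / 96485 = 0.03083 mol.
Mn²⁺ + 2 e⁻ → Mn, so n(Mn) = n(e⁻)/2 = 0.01542 mol.
m = n·M = 0.01542 × 54.94 = 0.847 g.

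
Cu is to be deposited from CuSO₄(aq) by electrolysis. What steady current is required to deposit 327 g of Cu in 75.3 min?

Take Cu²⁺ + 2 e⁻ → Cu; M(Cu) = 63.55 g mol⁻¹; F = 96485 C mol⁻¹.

220 A

n(Cu) = 327 / 63.55 = 5.146 mol.
n(e⁻) = 2 × 5.146 = 10.29 mol.
Q = n(e⁻)·F = 10.29 × 96485 = 992900 C.
I = Q/t = 992900 / 4518.0 s = 220 A.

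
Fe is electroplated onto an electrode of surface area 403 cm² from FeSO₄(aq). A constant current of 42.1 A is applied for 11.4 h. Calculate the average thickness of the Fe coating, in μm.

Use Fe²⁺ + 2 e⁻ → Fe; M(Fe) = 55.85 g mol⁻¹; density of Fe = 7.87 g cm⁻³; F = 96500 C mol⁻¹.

1580 μm

Q = I·t = 42.10 × 41040 = 1728000 C; n(e⁻) = 17.90 mol.
n(Fe) = n(e⁻)/2 = 8.952 mol, so m = 8.952 × 55.85 = 500.0 g.
Volume = m/ρ = 500.0 / 7.87 = 63.53 cm³.
Thickness = V/A = 63.53 / 403 = 0.158 cm = 1580 μm.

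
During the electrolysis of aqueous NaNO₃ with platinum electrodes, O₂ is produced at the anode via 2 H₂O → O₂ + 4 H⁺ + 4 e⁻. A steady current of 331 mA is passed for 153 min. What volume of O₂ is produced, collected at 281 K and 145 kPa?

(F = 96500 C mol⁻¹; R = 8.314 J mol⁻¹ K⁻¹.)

0.127 L

Q = I·t = 0.3310 A × 9180.0 s = 3039 C.
n(e⁻) = Q/F = 3039 / 96500 = 0.03149 mol.
4 electrons are transferred per O₂ molecule, so n(O₂) = 0.03149 / 4 = 0.007872 mol.
V = nRT/P = (0.007872 × 8.314 × 281) / (145 × 10³ Pa) = 1.27 × 10⁻⁴ m³ = 0.127 L.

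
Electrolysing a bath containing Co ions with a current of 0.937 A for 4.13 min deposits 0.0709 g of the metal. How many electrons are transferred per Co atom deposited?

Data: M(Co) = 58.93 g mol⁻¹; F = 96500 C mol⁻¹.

Q = I·t = 0.9370 A × 247.80 s = 232.2 C, so n(e⁻) = 232.2/96500 = 0.002406 mol.
n(Co) deposited = 0.0709 / 58.93 = 0.001203 mol.
Electrons per atom = n(e⁻)/n(Co) = 0.002406 / 0.001203 = 2.00 ≈ 2, so the ion is Co²⁺.

2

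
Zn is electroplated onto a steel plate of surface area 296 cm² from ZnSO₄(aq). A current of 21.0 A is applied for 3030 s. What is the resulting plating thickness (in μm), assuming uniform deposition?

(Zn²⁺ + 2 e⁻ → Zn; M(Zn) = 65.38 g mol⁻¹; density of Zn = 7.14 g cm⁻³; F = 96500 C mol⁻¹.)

Q = I·t = 21.00 × 3030.0 = 63630 C; n(e⁻) = 0.6594 mol.
n(Zn) = n(e⁻)/2 = 0.3297 mol, so m = 0.3297 × 65.38 = 21.56 g.
Volume = m/ρ = 21.56 / 7.14 = 3.019 cm³.
Thickness = V/A = 3.019 / 296 = 0.0102 cm = 102 μm.

102 μm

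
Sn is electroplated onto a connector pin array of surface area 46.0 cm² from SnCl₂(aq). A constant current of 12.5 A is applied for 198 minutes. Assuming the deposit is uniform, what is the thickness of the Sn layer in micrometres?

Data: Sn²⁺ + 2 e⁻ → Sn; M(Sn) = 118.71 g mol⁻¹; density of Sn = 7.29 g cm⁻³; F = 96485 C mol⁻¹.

2720 μm

Q = I·t = 12.50 × 11880 = 148500 C; n(e⁻) = 1.539 mol.
n(Sn) = n(e⁻)/2 = 0.7695 mol, so m = 0.7695 × 118.71 = 91.35 g.
Volume = m/ρ = 91.35 / 7.29 = 12.53 cm³.
Thickness = V/A = 12.53 / 46.0 = 0.272 cm = 2720 μm.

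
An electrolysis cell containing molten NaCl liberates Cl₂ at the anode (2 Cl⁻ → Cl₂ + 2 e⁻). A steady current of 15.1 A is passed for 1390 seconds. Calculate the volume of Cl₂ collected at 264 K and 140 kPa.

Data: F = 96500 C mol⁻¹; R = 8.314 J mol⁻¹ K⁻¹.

Q = I·t = 15.10 A × 1390.0 s = 20990 C.
n(e⁻) = Q/F = 20990 / 96500 = 0.2175 mol.
2 electrons are transferred per Cl₂ molecule, so n(Cl₂) = 0.2175 / 2 = 0.1088 mol.
V = nRT/P = (0.1088 × 8.314 × 264) / (140 × 10³ Pa) = 0.00170 m³ = 1.70 L.

1.70 L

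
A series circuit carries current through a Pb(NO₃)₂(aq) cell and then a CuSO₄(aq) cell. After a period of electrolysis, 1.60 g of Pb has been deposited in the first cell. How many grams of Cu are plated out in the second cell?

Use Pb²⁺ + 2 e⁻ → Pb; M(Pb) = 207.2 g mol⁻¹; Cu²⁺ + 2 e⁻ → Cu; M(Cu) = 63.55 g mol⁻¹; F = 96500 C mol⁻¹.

n(Pb) = 1.60 / 207.2 = 0.007722 mol.
Since Pb²⁺ + 2 e⁻ → Pb, n(e⁻) passed = 2 × 0.007722 = 0.01544 mol.
Cells in series carry the same charge, so the same 0.01544 mol of electrons passes through cell 2.
Cu²⁺ + 2 e⁻ → Cu, so n(Cu) = 0.01544 / 2 = 0.007722 mol.
m(Cu) = 0.007722 × 63.55 = 0.491 g.

0.491 g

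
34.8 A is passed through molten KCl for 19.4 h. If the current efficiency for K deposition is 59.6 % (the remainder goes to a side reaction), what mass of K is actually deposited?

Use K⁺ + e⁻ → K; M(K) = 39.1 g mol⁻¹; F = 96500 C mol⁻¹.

Q = I·t = 34.80 × 69840 = 2430000 C.
n(e⁻) = 2430000/96500 = 25.19 mol; theoretically n(K) = 25.19/1 = 25.19 mol, m_theo = 984.8 g.
At 59.6 % efficiency, m_actual = 0.596 × 984.8 = 587 g.

587 g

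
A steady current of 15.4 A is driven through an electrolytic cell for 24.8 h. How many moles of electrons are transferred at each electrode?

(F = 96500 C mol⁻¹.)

Q = I·t = 15.40 A × 89280 s = 1375000 C.
n(e⁻) = Q/F = 1375000 / 96500 = 14.2 mol.

14.2 mol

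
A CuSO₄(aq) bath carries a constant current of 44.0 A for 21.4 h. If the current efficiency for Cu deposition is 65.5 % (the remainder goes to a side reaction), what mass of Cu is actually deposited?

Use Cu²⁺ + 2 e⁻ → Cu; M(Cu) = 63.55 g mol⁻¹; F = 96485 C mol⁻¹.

731 g

Q = I·t = 44.00 × 77040 = 3390000 C.
n(e⁻) = 3390000/96485 = 35.13 mol; theoretically n(Cu) = 35.13/2 = 17.57 mol, m_theo = 1116 g.
At 65.5 % efficiency, m_actual = 0.655 × 1116 = 731 g.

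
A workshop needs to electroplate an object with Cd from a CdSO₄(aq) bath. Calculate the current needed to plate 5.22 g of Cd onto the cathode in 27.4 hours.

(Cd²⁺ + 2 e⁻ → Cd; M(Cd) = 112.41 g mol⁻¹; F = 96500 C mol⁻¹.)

0.0909 A

n(Cd) = 5.22 / 112.41 = 0.04644 mol.
n(e⁻) = 2 × 0.04644 = 0.09287 mol.
Q = n(e⁻)·F = 0.09287 × 96500 = 8962 C.
I = Q/t = 8962 / 98640 s = 0.0909 A.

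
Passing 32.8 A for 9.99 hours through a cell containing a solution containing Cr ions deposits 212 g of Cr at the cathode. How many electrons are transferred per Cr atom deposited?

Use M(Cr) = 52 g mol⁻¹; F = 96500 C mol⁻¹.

Q = I·t = 32.80 A × 35964 s = 1180000 C, so n(e⁻) = 1180000/96500 = 12.22 mol.
n(Cr) deposited = 212 / 52 = 4.077 mol.
Electrons per atom = n(e⁻)/n(Cr) = 12.22 / 4.077 = 3.00 ≈ 3, so the ion is Cr³⁺.

3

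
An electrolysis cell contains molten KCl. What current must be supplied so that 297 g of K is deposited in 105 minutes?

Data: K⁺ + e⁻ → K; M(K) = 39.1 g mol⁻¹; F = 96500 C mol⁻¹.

116 A

n(K) = 297 / 39.1 = 7.596 mol.
n(e⁻) = 1 × 7.596 = 7.596 mol.
Q = n(e⁻)·F = 7.596 × 96500 = 733000 C.
I = Q/t = 733000 / 6300.0 s = 116 A.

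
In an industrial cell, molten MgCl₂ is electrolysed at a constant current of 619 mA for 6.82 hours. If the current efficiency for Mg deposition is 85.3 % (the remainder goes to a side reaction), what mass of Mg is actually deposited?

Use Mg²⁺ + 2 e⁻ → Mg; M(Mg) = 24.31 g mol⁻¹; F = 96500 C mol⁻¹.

1.63 g

Q = I·t = 0.6190 × 24552 = 15200 C.
n(e⁻) = 15200/96500 = 0.1575 mol; theoretically n(Mg) = 0.1575/2 = 0.07874 mol, m_theo = 1.914 g.
At 85.3 % efficiency, m_actual = 0.853 × 1.914 = 1.63 g.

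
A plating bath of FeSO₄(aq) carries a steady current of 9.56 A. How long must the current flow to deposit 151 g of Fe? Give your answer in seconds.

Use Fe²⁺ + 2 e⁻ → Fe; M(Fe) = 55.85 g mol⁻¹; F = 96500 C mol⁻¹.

n(Fe) = m/M = 151 / 55.85 = 2.704 mol.
Each Fe atom requires 2 electrons, so n(e⁻) = 2 × 2.704 = 5.407 mol.
Q = n(e⁻)·F = 5.407 × 96500 = 521800 C.
t = Q/I = 521800 / 9.560 A = 54580 s.

54600 s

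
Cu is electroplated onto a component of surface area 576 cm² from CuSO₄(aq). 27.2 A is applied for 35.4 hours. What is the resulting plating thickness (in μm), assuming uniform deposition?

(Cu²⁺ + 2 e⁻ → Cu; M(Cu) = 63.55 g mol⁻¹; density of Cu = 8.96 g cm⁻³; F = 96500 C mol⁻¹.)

2210 μm

Q = I·t = 27.20 × 127440 = 3466000 C; n(e⁻) = 35.92 mol.
n(Cu) = n(e⁻)/2 = 17.96 mol, so m = 17.96 × 63.55 = 1141 g.
Volume = m/ρ = 1141 / 8.96 = 127.4 cm³.
Thickness = V/A = 127.4 / 576 = 0.221 cm = 2210 μm.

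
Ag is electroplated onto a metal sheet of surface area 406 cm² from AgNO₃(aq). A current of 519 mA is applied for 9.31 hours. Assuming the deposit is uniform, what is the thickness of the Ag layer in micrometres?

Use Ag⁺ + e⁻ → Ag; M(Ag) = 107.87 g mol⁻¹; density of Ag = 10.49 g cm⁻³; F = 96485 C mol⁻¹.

Q = I·t = 0.5190 × 33516 = 17390 C; n(e⁻) = 0.1803 mol.
n(Ag) = n(e⁻)/1 = 0.1803 mol, so m = 0.1803 × 107.87 = 19.45 g.
Volume = m/ρ = 19.45 / 10.49 = 1.854 cm³.
Thickness = V/A = 1.854 / 406 = 0.00457 cm = 45.7 μm.

45.7 μm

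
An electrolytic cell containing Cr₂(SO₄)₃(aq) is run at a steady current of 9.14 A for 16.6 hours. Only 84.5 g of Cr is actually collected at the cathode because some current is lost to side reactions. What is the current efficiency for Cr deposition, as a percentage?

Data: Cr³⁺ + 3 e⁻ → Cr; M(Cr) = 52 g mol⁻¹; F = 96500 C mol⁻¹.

Q = I·t = 9.140 × 59760 = 546200 C; n(e⁻) = 546200/96500 = 5.660 mol.
Theoretical n(Cr) = n(e⁻)/3 = 1.887 mol, i.e. m_theo = 1.887 × 52 = 98.11 g.
Efficiency = m_actual / m_theo = 84.5 / 98.11 = 86.1 %.

86.1 %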